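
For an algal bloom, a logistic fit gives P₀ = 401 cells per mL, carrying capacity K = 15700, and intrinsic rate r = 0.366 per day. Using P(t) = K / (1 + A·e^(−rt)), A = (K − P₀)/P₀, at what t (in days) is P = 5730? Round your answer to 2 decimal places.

t ≈ 8.44 days

A = (15700 − 401)/401 = 38.15212
5730 = 15700/(1 + 38.15212·e^(−0.366t)) → 1 + 38.15212·e^(−0.366t) = 2.73997
e^(−0.366t) = 0.045606 → t = ln(21.92695)/0.366 = 3.08772/0.366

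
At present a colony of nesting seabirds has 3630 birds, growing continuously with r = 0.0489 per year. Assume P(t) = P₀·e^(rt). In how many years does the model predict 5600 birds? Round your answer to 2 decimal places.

t ≈ 8.87 years

5600 = 3630 · e^(0.0489·t)
t = ln(5600/3630) / 0.0489 = ln(1.5427) / 0.0489 = 0.43353 / 0.0489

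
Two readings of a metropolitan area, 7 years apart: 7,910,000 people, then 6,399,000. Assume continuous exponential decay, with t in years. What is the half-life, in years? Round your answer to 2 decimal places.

r = ln(6399000/7910000) / 7 = ln(0.80898) / 7 ≈ -0.030284 per year
half-life = ln 2 / |r| = 0.69315 / 0.030284

half-life ≈ 22.89 years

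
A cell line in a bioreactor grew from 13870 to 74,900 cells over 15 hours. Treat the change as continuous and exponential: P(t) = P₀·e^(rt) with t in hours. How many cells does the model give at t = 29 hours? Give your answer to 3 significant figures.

r = ln(74900/13870) / 15 ≈ 0.112428 per hour
P(29) = 13870 · e^(0.112428·29) = 13870 · 26.06056 ≈ 361459.92

≈ 361,000 cells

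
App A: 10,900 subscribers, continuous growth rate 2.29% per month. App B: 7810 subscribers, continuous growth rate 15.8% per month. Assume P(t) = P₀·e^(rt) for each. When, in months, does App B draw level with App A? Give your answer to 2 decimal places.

t ≈ 2.47 months

10900·e^(0.0229t) = 7810·e^(0.158t)
10900/7810 = e^((0.158 − 0.0229)t) → ln(1.39565) = 0.1351·t
t = 0.33336 / 0.1351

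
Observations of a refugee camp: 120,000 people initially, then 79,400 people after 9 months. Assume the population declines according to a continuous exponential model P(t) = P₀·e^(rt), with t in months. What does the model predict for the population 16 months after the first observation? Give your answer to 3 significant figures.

r = ln(79400/120000) / 9 ≈ -0.045888 per month
P(16) = 120000 · e^(-0.045888·16) = 120000 · 0.47988 ≈ 57586.1

≈ 57,600 people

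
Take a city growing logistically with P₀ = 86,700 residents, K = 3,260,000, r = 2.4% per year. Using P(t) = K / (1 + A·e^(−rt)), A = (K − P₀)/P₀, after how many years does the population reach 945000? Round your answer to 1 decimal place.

t ≈ 112.7 years

A = (3260000 − 86700)/86700 = 36.60092
945000 = 3260000/(1 + 36.60092·e^(−0.024t)) → 1 + 36.60092·e^(−0.024t) = 3.44974
e^(−0.024t) = 0.066931 → t = ln(14.94077)/0.024 = 2.70409/0.024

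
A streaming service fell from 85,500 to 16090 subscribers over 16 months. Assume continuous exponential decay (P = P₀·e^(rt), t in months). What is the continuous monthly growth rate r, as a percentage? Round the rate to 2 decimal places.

r ≈ -10.44% per month

16090 = 85500 · e^(r·16)
e^(16r) = 16090/85500 = 0.18819
r = ln(0.18819) / 16 = -1.67032 / 16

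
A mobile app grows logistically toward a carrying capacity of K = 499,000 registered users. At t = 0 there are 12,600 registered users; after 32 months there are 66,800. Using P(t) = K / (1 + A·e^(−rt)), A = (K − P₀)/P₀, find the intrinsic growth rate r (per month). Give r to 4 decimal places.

A = (499000 − 12600)/12600 = 38.60317
66800 = 499000/(1 + 38.60317·e^(−r·32)) → e^(−32r) = (7.47006 − 1)/38.60317 = 0.167604
r = −ln(0.167604)/32 = 1.78615/32

r ≈ 0.0558 per month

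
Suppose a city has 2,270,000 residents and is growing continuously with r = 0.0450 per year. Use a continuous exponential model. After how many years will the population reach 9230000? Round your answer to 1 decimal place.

t ≈ 31.2 years

9230000 = 2270000 · e^(0.045·t)
t = ln(9230000/2270000) / 0.045 = ln(4.06608) / 0.045 = 1.40268 / 0.045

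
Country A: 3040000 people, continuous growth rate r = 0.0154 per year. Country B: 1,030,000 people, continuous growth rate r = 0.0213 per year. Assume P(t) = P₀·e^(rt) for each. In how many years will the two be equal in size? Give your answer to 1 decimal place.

t ≈ 183.4 years

3040000·e^(0.0154t) = 1030000·e^(0.0213t)
3040000/1030000 = e^((0.0213 − 0.0154)t) → ln(2.95146) = 0.0059·t
t = 1.0823 / 0.0059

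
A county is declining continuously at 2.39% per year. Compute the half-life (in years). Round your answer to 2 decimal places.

half-life ≈ 29.00 years

half-life = ln(2) / |r| = 0.69315 / 0.0239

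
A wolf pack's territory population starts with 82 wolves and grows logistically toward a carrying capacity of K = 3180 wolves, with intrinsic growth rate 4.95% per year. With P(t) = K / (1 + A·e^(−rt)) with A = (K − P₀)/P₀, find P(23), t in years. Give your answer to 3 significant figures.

A = (3180 − 82)/82 = 37.78049
P(23) = 3180 / (1 + 37.78049·e^(−0.0495·23)) = 3180 / (1 + 37.78049·0.320299)
= 3180 / 13.10106 ≈ 242.73

≈ 243 wolves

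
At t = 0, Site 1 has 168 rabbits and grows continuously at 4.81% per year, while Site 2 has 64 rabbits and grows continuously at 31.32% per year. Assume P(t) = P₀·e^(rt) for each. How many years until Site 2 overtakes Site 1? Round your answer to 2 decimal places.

168·e^(0.0481t) = 64·e^(0.3132t)
168/64 = e^((0.3132 − 0.0481)t) → ln(2.625) = 0.2651·t
t = 0.96508 / 0.2651

t ≈ 3.64 years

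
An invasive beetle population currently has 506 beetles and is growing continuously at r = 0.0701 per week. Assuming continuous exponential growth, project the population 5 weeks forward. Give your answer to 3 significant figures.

P(5) = 506 · e^(0.0701·5) = 506 · e^(0.3505)
= 506 · 1.41978 ≈ 718.41

≈ 718 beetles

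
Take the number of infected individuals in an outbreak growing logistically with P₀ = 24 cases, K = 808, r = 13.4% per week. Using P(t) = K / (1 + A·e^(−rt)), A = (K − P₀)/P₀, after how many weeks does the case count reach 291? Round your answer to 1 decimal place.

A = (808 − 24)/24 = 32.66667
291 = 808/(1 + 32.66667·e^(−0.134t)) → 1 + 32.66667·e^(−0.134t) = 2.77663
e^(−0.134t) = 0.054387 → t = ln(18.38685)/0.134 = 2.91164/0.134

t ≈ 21.7 weeks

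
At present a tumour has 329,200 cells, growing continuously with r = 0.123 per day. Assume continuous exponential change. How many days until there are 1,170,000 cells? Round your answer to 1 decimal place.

t ≈ 10.3 days

1170000 = 329200 · e^(0.123·t)
t = ln(1170000/329200) / 0.123 = ln(3.55407) / 0.123 = 1.26809 / 0.123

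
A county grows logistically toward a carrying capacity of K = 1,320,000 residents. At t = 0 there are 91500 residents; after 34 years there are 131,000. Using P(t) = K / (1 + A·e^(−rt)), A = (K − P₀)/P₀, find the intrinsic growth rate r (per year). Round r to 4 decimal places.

r ≈ 0.0115 per year

A = (1320000 − 91500)/91500 = 13.42623
131000 = 1320000/(1 + 13.42623·e^(−r·34)) → e^(−34r) = (10.07634 − 1)/13.42623 = 0.676015
r = −ln(0.676015)/34 = 0.39154/34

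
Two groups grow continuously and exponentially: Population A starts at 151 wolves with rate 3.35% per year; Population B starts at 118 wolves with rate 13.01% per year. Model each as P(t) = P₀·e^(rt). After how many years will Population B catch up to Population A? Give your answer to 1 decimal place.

151·e^(0.0335t) = 118·e^(0.1301t)
151/118 = e^((0.1301 − 0.0335)t) → ln(1.27966) = 0.0966·t
t = 0.2466 / 0.0966

t ≈ 2.6 years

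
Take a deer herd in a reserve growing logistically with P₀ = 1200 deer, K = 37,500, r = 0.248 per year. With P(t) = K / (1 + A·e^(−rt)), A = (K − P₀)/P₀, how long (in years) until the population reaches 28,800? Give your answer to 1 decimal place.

t ≈ 18.6 years

A = (37500 − 1200)/1200 = 30.25
28800 = 37500/(1 + 30.25·e^(−0.248t)) → 1 + 30.25·e^(−0.248t) = 1.30208
e^(−0.248t) = 0.009986 → t = ln(100.13793)/0.248 = 4.60655/0.248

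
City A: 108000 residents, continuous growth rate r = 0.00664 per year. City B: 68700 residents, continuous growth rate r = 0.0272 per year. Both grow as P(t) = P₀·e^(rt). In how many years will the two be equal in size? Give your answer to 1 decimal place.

108000·e^(0.00664t) = 68700·e^(0.0272t)
108000/68700 = e^((0.0272 − 0.00664)t) → ln(1.57205) = 0.02056·t
t = 0.45238 / 0.02056

t ≈ 22.0 years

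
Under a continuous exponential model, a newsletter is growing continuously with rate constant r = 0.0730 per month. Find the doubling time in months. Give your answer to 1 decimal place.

doubling time = ln(2) / |r| = 0.69315 / 0.073

doubling time ≈ 9.5 months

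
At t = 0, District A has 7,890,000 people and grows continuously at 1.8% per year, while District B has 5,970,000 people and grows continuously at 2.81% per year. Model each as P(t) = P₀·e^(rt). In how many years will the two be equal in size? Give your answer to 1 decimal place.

t ≈ 27.6 years

7890000·e^(0.018t) = 5970000·e^(0.0281t)
7890000/5970000 = e^((0.0281 − 0.018)t) → ln(1.32161) = 0.0101·t
t = 0.27885 / 0.0101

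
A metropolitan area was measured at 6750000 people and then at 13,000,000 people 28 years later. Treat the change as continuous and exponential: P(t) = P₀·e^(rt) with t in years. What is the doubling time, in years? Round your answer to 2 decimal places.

r = ln(13000000/6750000) / 28 = ln(1.92593) / 28 ≈ 0.023407 per year
doubling time = ln 2 / |r| = 0.69315 / 0.023407

doubling time ≈ 29.61 years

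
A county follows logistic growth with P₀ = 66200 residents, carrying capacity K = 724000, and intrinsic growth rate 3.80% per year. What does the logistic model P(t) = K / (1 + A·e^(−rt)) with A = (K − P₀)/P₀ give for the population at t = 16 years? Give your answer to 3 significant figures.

≈ 113,000 residents

A = (724000 − 66200)/66200 = 9.93656
P(16) = 724000 / (1 + 9.93656·e^(−0.038·16)) = 724000 / (1 + 9.93656·0.544439)
= 724000 / 6.40985 ≈ 112951.25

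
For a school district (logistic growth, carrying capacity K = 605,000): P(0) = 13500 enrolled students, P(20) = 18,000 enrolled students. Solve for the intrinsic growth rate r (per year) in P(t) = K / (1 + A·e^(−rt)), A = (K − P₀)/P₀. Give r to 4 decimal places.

r ≈ 0.0148 per year

A = (605000 − 13500)/13500 = 43.81481
18000 = 605000/(1 + 43.81481·e^(−r·20)) → e^(−20r) = (33.61111 − 1)/43.81481 = 0.744294
r = −ln(0.744294)/20 = 0.29532/20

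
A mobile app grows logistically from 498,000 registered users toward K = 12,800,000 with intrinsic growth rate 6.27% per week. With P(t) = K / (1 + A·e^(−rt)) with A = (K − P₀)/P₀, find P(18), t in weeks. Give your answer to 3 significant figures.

A = (12800000 − 498000)/498000 = 24.70281
P(18) = 12800000 / (1 + 24.70281·e^(−0.0627·18)) = 12800000 / (1 + 24.70281·0.323486)
= 12800000 / 8.99101 ≈ 1423644.42

≈ 1,420,000 registered users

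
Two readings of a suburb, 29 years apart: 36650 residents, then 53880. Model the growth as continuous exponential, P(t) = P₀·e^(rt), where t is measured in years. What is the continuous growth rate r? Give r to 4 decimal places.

r ≈ 0.0133 per year

53880 = 36650 · e^(r·29)
e^(29r) = 53880/36650 = 1.47012
r = ln(1.47012) / 29 = 0.38535 / 29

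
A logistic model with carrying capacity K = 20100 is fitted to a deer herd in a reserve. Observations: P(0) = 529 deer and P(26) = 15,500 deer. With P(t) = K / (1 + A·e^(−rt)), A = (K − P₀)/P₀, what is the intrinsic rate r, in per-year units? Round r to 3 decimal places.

A = (20100 − 529)/529 = 36.99622
15500 = 20100/(1 + 36.99622·e^(−r·26)) → e^(−26r) = (1.29677 − 1)/36.99622 = 0.008022
r = −ln(0.008022)/26 = 4.8256/26

r ≈ 0.186 per year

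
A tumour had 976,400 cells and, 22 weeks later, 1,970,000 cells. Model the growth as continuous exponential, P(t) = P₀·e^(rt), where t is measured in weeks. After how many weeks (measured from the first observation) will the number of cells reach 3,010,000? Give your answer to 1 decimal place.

r = ln(1970000/976400) / 22 ≈ 0.031905 per week
t = ln(3010000/976400) / r = 1.12582 / 0.031905 ≈ 35.286

t ≈ 35.3 weeks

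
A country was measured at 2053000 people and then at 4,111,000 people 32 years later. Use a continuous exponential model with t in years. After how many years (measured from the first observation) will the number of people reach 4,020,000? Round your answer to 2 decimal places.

t ≈ 30.97 years

r = ln(4111000/2053000) / 32 ≈ 0.021699 per year
t = ln(4020000/2053000) / r = 0.67198 / 0.021699 ≈ 30.968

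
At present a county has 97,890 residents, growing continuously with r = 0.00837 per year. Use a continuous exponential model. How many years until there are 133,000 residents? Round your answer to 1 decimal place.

133000 = 97890 · e^(0.00837·t)
t = ln(133000/97890) / 0.00837 = ln(1.35867) / 0.00837 = 0.3065 / 0.00837

t ≈ 36.6 years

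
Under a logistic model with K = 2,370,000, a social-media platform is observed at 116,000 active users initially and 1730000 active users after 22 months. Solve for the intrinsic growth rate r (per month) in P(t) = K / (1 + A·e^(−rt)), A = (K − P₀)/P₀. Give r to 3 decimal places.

r ≈ 0.180 per month

A = (2370000 − 116000)/116000 = 19.43103
1730000 = 2370000/(1 + 19.43103·e^(−r·22)) → e^(−22r) = (1.36994 − 1)/19.43103 = 0.019039
r = −ln(0.019039)/22 = 3.96128/22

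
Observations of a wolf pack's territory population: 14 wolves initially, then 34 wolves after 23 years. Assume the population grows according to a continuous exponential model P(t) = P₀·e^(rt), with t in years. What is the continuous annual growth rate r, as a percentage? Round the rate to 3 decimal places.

r ≈ 3.858% per year

34 = 14 · e^(r·23)
e^(23r) = 34/14 = 2.42857
r = ln(2.42857) / 23 = 0.8873 / 23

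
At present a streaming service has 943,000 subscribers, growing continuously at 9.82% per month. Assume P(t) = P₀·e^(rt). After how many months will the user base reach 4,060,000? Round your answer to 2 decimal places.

t ≈ 14.87 months

4060000 = 943000 · e^(0.0982·t)
t = ln(4060000/943000) / 0.0982 = ln(4.30541) / 0.0982 = 1.45987 / 0.0982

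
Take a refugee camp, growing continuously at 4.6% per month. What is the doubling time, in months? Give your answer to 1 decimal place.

doubling time = ln(2) / |r| = 0.69315 / 0.046

doubling time ≈ 15.1 months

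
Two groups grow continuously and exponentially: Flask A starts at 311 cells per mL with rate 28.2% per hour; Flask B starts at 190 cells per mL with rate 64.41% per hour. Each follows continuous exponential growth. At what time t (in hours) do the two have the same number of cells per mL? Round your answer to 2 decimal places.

311·e^(0.282t) = 190·e^(0.6441t)
311/190 = e^((0.6441 − 0.282)t) → ln(1.63684) = 0.3621·t
t = 0.49277 / 0.3621

t ≈ 1.36 hours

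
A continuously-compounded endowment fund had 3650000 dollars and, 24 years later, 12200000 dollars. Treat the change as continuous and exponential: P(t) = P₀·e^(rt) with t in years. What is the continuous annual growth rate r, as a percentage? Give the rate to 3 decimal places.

12200000 = 3650000 · e^(r·24)
e^(24r) = 12200000/3650000 = 3.34247
r = ln(3.34247) / 24 = 1.20671 / 24

r ≈ 5.028% per year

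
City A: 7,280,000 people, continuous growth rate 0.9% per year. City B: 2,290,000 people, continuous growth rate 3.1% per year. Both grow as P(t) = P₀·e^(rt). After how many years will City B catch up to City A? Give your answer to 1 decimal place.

t ≈ 52.6 years

7280000·e^(0.009t) = 2290000·e^(0.031t)
7280000/2290000 = e^((0.031 − 0.009)t) → ln(3.17904) = 0.022·t
t = 1.15658 / 0.022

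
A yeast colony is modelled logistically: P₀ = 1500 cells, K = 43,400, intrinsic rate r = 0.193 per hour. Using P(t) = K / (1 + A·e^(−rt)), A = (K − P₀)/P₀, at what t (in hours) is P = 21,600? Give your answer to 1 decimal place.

A = (43400 − 1500)/1500 = 27.93333
21600 = 43400/(1 + 27.93333·e^(−0.193t)) → 1 + 27.93333·e^(−0.193t) = 2.00926
e^(−0.193t) = 0.036131 → t = ln(27.67706)/0.193 = 3.3206/0.193

t ≈ 17.2 hours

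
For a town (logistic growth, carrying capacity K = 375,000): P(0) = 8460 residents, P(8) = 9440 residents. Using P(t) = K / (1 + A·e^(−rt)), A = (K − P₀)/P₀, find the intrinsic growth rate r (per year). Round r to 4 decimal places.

A = (375000 − 8460)/8460 = 43.32624
9440 = 375000/(1 + 43.32624·e^(−r·8)) → e^(−8r) = (39.72458 − 1)/43.32624 = 0.89379
r = −ln(0.89379)/8 = 0.11228/8

r ≈ 0.0140 per year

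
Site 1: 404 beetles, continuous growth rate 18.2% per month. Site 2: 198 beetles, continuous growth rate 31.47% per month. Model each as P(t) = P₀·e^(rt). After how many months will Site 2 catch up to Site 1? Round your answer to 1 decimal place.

404·e^(0.182t) = 198·e^(0.3147t)
404/198 = e^((0.3147 − 0.182)t) → ln(2.0404) = 0.1327·t
t = 0.71315 / 0.1327

t ≈ 5.4 months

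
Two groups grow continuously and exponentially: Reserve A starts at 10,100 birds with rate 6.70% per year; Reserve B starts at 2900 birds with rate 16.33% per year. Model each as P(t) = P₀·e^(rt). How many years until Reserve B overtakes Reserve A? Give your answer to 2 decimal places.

10100·e^(0.067t) = 2900·e^(0.1633t)
10100/2900 = e^((0.1633 − 0.067)t) → ln(3.48276) = 0.0963·t
t = 1.24782 / 0.0963

t ≈ 12.96 years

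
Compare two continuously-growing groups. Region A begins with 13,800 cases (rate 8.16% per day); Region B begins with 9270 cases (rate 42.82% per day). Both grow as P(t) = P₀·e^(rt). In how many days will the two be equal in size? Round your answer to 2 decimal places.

13800·e^(0.0816t) = 9270·e^(0.4282t)
13800/9270 = e^((0.4282 − 0.0816)t) → ln(1.48867) = 0.3466·t
t = 0.39789 / 0.3466

t ≈ 1.15 days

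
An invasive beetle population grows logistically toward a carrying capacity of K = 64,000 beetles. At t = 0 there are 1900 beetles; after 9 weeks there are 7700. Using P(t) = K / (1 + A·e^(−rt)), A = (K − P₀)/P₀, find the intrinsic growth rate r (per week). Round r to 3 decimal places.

r ≈ 0.166 per week

A = (64000 − 1900)/1900 = 32.68421
7700 = 64000/(1 + 32.68421·e^(−r·9)) → e^(−9r) = (8.31169 − 1)/32.68421 = 0.223707
r = −ln(0.223707)/9 = 1.49742/9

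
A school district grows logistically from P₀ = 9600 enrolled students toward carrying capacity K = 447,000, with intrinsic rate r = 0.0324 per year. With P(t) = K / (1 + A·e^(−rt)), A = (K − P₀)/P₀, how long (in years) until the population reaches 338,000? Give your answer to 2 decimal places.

A = (447000 − 9600)/9600 = 45.5625
338000 = 447000/(1 + 45.5625·e^(−0.0324t)) → 1 + 45.5625·e^(−0.0324t) = 1.32249
e^(−0.0324t) = 0.007078 → t = ln(141.28555)/0.0324 = 4.95078/0.0324

t ≈ 152.80 years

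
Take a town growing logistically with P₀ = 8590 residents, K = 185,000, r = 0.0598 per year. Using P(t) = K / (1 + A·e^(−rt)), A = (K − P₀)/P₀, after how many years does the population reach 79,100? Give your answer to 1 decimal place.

t ≈ 45.7 years

A = (185000 − 8590)/8590 = 20.53667
79100 = 185000/(1 + 20.53667·e^(−0.0598t)) → 1 + 20.53667·e^(−0.0598t) = 2.33881
e^(−0.0598t) = 0.065191 → t = ln(15.33948)/0.0598 = 2.73043/0.0598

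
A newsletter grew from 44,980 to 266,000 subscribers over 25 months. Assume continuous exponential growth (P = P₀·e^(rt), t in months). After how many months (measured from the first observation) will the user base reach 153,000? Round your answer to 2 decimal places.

t ≈ 17.22 months

r = ln(266000/44980) / 25 ≈ 0.071091 per month
t = ln(153000/44980) / r = 1.22422 / 0.071091 ≈ 17.22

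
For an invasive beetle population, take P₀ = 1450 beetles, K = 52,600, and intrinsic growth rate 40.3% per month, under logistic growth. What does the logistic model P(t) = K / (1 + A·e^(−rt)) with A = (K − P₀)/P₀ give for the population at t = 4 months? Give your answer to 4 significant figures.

≈ 6,545 beetles

A = (52600 − 1450)/1450 = 35.27586
P(4) = 52600 / (1 + 35.27586·e^(−0.403·4)) = 52600 / (1 + 35.27586·0.199488)
= 52600 / 8.03712 ≈ 6544.63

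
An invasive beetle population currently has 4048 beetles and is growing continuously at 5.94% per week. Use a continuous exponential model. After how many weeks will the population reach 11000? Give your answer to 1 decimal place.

11000 = 4048 · e^(0.0594·t)
t = ln(11000/4048) / 0.0594 = ln(2.71739) / 0.0594 = 0.99967 / 0.0594

t ≈ 16.8 weeks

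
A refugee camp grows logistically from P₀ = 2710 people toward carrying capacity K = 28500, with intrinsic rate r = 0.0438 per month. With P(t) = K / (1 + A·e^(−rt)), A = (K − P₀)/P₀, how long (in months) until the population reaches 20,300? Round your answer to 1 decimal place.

t ≈ 72.1 months

A = (28500 − 2710)/2710 = 9.51661
20300 = 28500/(1 + 9.51661·e^(−0.0438t)) → 1 + 9.51661·e^(−0.0438t) = 1.40394
e^(−0.0438t) = 0.042446 → t = ln(23.5594)/0.0438 = 3.15952/0.0438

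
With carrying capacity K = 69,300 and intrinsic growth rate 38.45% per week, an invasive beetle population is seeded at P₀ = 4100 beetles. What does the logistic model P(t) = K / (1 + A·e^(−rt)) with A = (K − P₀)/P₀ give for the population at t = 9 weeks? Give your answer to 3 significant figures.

≈ 46,200 beetles

A = (69300 − 4100)/4100 = 15.90244
P(9) = 69300 / (1 + 15.90244·e^(−0.3845·9)) = 69300 / (1 + 15.90244·0.031414)
= 69300 / 1.49956 ≈ 46213.56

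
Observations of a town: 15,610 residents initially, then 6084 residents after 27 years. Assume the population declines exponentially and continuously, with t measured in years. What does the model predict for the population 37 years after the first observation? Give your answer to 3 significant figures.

≈ 4,290 residents

r = ln(6084/15610) / 27 ≈ -0.034898 per year
P(37) = 15610 · e^(-0.034898·37) = 15610 · 0.27493 ≈ 4291.69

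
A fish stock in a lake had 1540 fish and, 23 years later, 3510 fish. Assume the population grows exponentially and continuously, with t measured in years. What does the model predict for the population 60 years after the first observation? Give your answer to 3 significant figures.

r = ln(3510/1540) / 23 ≈ 0.035819 per year
P(60) = 1540 · e^(0.035819·60) = 1540 · 8.5774 ≈ 13209.2

≈ 13,200 fish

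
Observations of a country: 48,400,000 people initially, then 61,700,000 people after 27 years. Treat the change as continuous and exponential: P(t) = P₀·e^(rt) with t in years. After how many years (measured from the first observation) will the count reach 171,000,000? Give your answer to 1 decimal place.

r = ln(61700000/48400000) / 27 ≈ 0.008992 per year
t = ln(171000000/48400000) / r = 1.26216 / 0.008992 ≈ 140.365

t ≈ 140.4 years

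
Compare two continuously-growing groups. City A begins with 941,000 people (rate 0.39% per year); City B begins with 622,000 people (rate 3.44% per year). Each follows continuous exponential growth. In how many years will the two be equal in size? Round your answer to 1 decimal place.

t ≈ 13.6 years

941000·e^(0.0039t) = 622000·e^(0.0344t)
941000/622000 = e^((0.0344 − 0.0039)t) → ln(1.51286) = 0.0305·t
t = 0.414 / 0.0305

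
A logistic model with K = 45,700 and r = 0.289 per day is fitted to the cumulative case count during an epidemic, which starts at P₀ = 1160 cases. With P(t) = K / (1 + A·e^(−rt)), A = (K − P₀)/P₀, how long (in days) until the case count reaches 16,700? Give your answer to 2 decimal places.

A = (45700 − 1160)/1160 = 38.39655
16700 = 45700/(1 + 38.39655·e^(−0.289t)) → 1 + 38.39655·e^(−0.289t) = 2.73653
e^(−0.289t) = 0.045226 → t = ln(22.11112)/0.289 = 3.09608/0.289

t ≈ 10.71 days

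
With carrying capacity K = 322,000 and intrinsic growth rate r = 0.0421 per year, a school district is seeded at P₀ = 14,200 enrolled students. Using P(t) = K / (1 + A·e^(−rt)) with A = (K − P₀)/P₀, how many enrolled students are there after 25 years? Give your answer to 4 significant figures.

A = (322000 − 14200)/14200 = 21.67606
P(25) = 322000 / (1 + 21.67606·e^(−0.0421·25)) = 322000 / (1 + 21.67606·0.349064)
= 322000 / 8.56633 ≈ 37589.02

≈ 37,590 enrolled students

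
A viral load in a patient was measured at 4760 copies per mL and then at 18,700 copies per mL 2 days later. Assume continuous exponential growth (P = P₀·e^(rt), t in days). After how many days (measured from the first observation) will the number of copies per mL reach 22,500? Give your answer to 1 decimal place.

r = ln(18700/4760) / 2 ≈ 0.684138 per day
t = ln(22500/4760) / r = 1.55327 / 0.684138 ≈ 2.27

t ≈ 2.3 days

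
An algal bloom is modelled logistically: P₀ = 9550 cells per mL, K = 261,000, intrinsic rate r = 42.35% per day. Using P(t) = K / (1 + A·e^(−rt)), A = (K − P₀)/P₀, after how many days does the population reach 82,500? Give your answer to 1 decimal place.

A = (261000 − 9550)/9550 = 26.32984
82500 = 261000/(1 + 26.32984·e^(−0.4235t)) → 1 + 26.32984·e^(−0.4235t) = 3.16364
e^(−0.4235t) = 0.082174 → t = ln(12.16926)/0.4235 = 2.49891/0.4235

t ≈ 5.9 days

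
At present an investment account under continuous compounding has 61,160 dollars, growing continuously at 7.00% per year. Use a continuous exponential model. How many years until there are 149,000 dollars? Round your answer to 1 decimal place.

149000 = 61160 · e^(0.07·t)
t = ln(149000/61160) / 0.07 = ln(2.43623) / 0.07 = 0.89045 / 0.07

t ≈ 12.7 years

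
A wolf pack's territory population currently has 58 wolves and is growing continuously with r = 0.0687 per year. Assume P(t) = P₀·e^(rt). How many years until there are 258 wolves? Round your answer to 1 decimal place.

258 = 58 · e^(0.0687·t)
t = ln(258/58) / 0.0687 = ln(4.44828) / 0.0687 = 1.49252 / 0.0687

t ≈ 21.7 years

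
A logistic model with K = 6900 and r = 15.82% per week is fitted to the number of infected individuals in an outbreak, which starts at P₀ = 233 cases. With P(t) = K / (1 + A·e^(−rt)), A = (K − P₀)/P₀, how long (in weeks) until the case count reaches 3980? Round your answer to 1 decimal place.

A = (6900 − 233)/233 = 28.61373
3980 = 6900/(1 + 28.61373·e^(−0.1582t)) → 1 + 28.61373·e^(−0.1582t) = 1.73367
e^(−0.1582t) = 0.02564 → t = ln(39.00091)/0.1582 = 3.66359/0.1582

t ≈ 23.2 weeks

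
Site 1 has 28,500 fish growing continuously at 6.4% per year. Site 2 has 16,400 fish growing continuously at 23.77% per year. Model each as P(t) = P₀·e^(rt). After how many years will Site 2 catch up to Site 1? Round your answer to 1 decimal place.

28500·e^(0.064t) = 16400·e^(0.2377t)
28500/16400 = e^((0.2377 − 0.064)t) → ln(1.7378) = 0.1737·t
t = 0.55262 / 0.1737

t ≈ 3.2 years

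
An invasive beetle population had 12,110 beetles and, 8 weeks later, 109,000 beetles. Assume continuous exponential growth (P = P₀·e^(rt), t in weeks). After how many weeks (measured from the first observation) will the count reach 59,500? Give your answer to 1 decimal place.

t ≈ 5.8 weeks

r = ln(109000/12110) / 8 ≈ 0.274665 per week
t = ln(59500/12110) / r = 1.59194 / 0.274665 ≈ 5.796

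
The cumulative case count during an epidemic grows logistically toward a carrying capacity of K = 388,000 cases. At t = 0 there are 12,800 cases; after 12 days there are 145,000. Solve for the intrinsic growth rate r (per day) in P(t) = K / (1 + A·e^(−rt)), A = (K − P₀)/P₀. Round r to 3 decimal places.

r ≈ 0.238 per day

A = (388000 − 12800)/12800 = 29.3125
145000 = 388000/(1 + 29.3125·e^(−r·12)) → e^(−12r) = (2.67586 − 1)/29.3125 = 0.057172
r = −ln(0.057172)/12 = 2.86169/12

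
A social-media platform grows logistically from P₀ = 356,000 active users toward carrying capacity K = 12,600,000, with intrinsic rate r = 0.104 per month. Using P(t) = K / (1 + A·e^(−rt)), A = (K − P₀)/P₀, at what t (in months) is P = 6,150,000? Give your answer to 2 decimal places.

A = (12600000 − 356000)/356000 = 34.39326
6150000 = 12600000/(1 + 34.39326·e^(−0.104t)) → 1 + 34.39326·e^(−0.104t) = 2.04878
e^(−0.104t) = 0.030494 → t = ln(32.79357)/0.104 = 3.49023/0.104

t ≈ 33.56 months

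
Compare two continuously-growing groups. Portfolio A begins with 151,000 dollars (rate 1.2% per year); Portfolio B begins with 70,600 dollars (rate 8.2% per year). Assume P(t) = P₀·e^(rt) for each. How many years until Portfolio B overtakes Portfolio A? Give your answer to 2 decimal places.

151000·e^(0.012t) = 70600·e^(0.082t)
151000/70600 = e^((0.082 − 0.012)t) → ln(2.13881) = 0.07·t
t = 0.76025 / 0.07

t ≈ 10.86 years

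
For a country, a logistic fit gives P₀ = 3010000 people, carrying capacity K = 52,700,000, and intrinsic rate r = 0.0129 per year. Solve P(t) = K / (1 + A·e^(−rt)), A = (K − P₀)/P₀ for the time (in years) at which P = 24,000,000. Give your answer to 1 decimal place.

A = (52700000 − 3010000)/3010000 = 16.50831
24000000 = 52700000/(1 + 16.50831·e^(−0.0129t)) → 1 + 16.50831·e^(−0.0129t) = 2.19583
e^(−0.0129t) = 0.072438 → t = ln(13.80485)/0.0129 = 2.62502/0.0129

t ≈ 203.5 years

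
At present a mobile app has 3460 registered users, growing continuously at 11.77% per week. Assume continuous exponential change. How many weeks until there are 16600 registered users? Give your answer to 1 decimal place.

t ≈ 13.3 weeks

16600 = 3460 · e^(0.1177·t)
t = ln(16600/3460) / 0.1177 = ln(4.79769) / 0.1177 = 1.56813 / 0.1177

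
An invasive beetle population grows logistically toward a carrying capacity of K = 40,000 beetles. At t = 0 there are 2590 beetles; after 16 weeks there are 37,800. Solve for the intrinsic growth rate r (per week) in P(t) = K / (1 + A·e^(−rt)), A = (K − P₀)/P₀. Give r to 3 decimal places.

r ≈ 0.345 per week

A = (40000 − 2590)/2590 = 14.44402
37800 = 40000/(1 + 14.44402·e^(−r·16)) → e^(−16r) = (1.0582 − 1)/14.44402 = 0.004029
r = −ln(0.004029)/16 = 5.51413/16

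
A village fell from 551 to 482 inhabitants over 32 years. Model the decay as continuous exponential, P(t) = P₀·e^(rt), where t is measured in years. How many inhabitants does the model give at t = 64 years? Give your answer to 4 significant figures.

r = ln(482/551) / 32 ≈ -0.004181 per year
P(64) = 551 · e^(-0.004181·64) = 551 · 0.76523 ≈ 421.64

≈ 421.6 inhabitants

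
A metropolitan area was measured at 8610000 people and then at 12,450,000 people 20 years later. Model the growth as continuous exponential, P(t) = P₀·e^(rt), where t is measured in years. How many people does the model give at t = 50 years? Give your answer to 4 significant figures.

r = ln(12450000/8610000) / 20 ≈ 0.01844 per year
P(50) = 8610000 · e^(0.01844·50) = 8610000 · 2.51429 ≈ 21648043.47

≈ 21,650,000 people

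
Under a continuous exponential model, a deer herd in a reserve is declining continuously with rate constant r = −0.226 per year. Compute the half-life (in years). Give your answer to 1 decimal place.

half-life ≈ 3.1 years

half-life = ln(2) / |r| = 0.69315 / 0.226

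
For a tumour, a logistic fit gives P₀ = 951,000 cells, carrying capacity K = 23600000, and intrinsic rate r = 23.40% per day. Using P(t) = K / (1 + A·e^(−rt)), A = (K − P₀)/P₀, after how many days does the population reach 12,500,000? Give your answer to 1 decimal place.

t ≈ 14.1 days

A = (23600000 − 951000)/951000 = 23.81598
12500000 = 23600000/(1 + 23.81598·e^(−0.234t)) → 1 + 23.81598·e^(−0.234t) = 1.888
e^(−0.234t) = 0.037286 → t = ln(26.8198)/0.234 = 3.28914/0.234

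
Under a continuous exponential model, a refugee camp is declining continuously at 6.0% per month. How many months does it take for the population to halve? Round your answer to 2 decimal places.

half-life ≈ 11.55 months

half-life = ln(2) / |r| = 0.69315 / 0.06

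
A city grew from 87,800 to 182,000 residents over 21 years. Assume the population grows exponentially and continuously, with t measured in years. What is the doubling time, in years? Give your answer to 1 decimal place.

doubling time ≈ 20.0 years

r = ln(182000/87800) / 21 = ln(2.07289) / 21 ≈ 0.034712 per year
doubling time = ln 2 / |r| = 0.69315 / 0.034712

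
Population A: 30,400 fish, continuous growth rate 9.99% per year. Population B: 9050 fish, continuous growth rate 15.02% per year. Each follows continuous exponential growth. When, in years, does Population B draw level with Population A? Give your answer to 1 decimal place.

30400·e^(0.0999t) = 9050·e^(0.1502t)
30400/9050 = e^((0.1502 − 0.0999)t) → ln(3.35912) = 0.0503·t
t = 1.21168 / 0.0503

t ≈ 24.1 years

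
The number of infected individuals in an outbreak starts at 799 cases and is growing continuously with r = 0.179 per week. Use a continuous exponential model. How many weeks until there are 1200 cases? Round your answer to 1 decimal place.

t ≈ 2.3 weeks

1200 = 799 · e^(0.179·t)
t = ln(1200/799) / 0.179 = ln(1.50188) / 0.179 = 0.40672 / 0.179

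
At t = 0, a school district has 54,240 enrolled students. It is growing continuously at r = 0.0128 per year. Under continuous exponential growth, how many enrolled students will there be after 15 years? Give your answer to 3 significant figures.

≈ 65,700 enrolled students

P(15) = 54240 · e^(0.0128·15) = 54240 · e^(0.192)
= 54240 · 1.21167 ≈ 65721.01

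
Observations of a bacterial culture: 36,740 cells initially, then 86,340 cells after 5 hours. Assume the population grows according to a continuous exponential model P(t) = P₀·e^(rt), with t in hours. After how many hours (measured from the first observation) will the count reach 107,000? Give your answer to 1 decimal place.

r = ln(86340/36740) / 5 ≈ 0.170885 per hour
t = ln(107000/36740) / r = 1.06896 / 0.170885 ≈ 6.255

t ≈ 6.3 hours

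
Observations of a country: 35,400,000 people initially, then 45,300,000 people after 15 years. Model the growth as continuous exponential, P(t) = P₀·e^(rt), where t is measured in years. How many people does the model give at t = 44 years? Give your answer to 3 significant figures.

r = ln(45300000/35400000) / 15 ≈ 0.01644 per year
P(44) = 35400000 · e^(0.01644·44) = 35400000 · 2.06132 ≈ 72970684.36

≈ 73,000,000 people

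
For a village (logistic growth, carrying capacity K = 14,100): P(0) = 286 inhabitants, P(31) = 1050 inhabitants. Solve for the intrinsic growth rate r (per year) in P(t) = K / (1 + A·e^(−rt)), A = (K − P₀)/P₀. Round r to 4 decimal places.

r ≈ 0.0438 per year

A = (14100 − 286)/286 = 48.3007
1050 = 14100/(1 + 48.3007·e^(−r·31)) → e^(−31r) = (13.42857 − 1)/48.3007 = 0.257317
r = −ln(0.257317)/31 = 1.35745/31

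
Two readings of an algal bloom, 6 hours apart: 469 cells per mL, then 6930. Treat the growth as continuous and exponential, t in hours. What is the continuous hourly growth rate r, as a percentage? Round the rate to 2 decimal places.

6930 = 469 · e^(r·6)
e^(6r) = 6930/469 = 14.77612
r = ln(14.77612) / 6 = 2.69301 / 6

r ≈ 44.88% per hour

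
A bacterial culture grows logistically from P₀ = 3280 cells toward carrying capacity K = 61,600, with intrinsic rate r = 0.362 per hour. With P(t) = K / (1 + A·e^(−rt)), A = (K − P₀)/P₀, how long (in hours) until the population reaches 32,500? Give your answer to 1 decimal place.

t ≈ 8.3 hours

A = (61600 − 3280)/3280 = 17.78049
32500 = 61600/(1 + 17.78049·e^(−0.362t)) → 1 + 17.78049·e^(−0.362t) = 1.89538
e^(−0.362t) = 0.050358 → t = ln(19.85793)/0.362 = 2.9886/0.362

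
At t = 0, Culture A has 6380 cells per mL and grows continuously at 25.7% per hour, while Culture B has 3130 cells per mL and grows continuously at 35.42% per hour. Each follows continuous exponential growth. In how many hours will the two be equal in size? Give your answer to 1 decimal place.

6380·e^(0.257t) = 3130·e^(0.3542t)
6380/3130 = e^((0.3542 − 0.257)t) → ln(2.03834) = 0.0972·t
t = 0.71214 / 0.0972

t ≈ 7.3 hours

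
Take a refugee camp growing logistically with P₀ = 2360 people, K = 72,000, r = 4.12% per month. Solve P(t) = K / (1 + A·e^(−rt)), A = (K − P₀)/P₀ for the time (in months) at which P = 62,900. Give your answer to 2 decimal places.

t ≈ 129.08 months

A = (72000 − 2360)/2360 = 29.50847
62900 = 72000/(1 + 29.50847·e^(−0.0412t)) → 1 + 29.50847·e^(−0.0412t) = 1.14467
e^(−0.0412t) = 0.004903 → t = ln(203.96517)/0.0412 = 5.31795/0.0412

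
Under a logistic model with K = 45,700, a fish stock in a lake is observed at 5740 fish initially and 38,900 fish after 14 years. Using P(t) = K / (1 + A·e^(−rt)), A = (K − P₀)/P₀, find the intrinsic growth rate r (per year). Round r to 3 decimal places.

r ≈ 0.263 per year

A = (45700 − 5740)/5740 = 6.96167
38900 = 45700/(1 + 6.96167·e^(−r·14)) → e^(−14r) = (1.17481 − 1)/6.96167 = 0.02511
r = −ln(0.02511)/14 = 3.68449/14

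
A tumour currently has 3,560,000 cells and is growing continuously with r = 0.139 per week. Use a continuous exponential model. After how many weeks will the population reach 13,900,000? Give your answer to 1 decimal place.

13900000 = 3560000 · e^(0.139·t)
t = ln(13900000/3560000) / 0.139 = ln(3.90449) / 0.139 = 1.36213 / 0.139

t ≈ 9.8 weeks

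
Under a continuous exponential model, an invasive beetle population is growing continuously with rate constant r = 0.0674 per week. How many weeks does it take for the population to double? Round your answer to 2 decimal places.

doubling time ≈ 10.28 weeks

doubling time = ln(2) / |r| = 0.69315 / 0.0674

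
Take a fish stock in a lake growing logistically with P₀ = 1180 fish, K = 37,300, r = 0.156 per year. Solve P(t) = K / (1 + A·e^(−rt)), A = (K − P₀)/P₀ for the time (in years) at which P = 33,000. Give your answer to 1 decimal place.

t ≈ 35.0 years

A = (37300 − 1180)/1180 = 30.61017
33000 = 37300/(1 + 30.61017·e^(−0.156t)) → 1 + 30.61017·e^(−0.156t) = 1.1303
e^(−0.156t) = 0.004257 → t = ln(234.91525)/0.156 = 5.45922/0.156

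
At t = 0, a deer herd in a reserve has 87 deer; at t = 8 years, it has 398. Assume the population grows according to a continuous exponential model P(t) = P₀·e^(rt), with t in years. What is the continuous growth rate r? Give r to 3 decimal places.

r ≈ 0.190 per year

398 = 87 · e^(r·8)
e^(8r) = 398/87 = 4.57471
r = ln(4.57471) / 8 = 1.52054 / 8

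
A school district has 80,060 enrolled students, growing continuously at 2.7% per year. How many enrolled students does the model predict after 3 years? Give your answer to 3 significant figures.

≈ 86,800 enrolled students

P(3) = 80060 · e^(0.027·3) = 80060 · e^(0.081)
= 80060 · 1.08437 ≈ 86814.73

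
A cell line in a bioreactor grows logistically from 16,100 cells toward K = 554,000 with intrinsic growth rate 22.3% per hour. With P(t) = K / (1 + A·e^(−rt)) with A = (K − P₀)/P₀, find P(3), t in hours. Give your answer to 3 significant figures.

≈ 30,600 cells

A = (554000 − 16100)/16100 = 33.40994
P(3) = 554000 / (1 + 33.40994·e^(−0.223·3)) = 554000 / (1 + 33.40994·0.512221)
= 554000 / 18.11326 ≈ 30585.33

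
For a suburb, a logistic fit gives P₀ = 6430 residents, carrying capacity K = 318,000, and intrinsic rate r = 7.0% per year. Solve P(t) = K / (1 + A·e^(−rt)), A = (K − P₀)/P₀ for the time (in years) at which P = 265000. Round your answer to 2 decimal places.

t ≈ 78.43 years

A = (318000 − 6430)/6430 = 48.45568
265000 = 318000/(1 + 48.45568·e^(−0.07t)) → 1 + 48.45568·e^(−0.07t) = 1.2
e^(−0.07t) = 0.004127 → t = ln(242.27838)/0.07 = 5.49009/0.07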